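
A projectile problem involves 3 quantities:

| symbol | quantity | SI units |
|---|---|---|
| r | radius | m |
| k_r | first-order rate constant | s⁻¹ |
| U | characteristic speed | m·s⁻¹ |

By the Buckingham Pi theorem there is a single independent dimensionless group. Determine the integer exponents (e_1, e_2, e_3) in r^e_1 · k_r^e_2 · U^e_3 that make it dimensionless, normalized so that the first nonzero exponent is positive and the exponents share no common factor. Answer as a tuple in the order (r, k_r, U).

(1, 1, -1)

L: e_1·(1) + e_2·(0) + e_3·(1) = 0
T: e_1·(0) + e_2·(-1) + e_3·(-1) = 0
Solving this homogeneous linear system for the smallest-integer solution (first nonzero entry positive) gives (1, 1, -1).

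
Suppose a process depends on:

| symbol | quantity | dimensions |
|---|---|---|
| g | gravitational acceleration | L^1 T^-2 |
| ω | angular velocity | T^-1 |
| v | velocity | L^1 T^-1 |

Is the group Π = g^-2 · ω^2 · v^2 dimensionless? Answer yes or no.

yes

Sum the exponent of each base dimension across the product:
  L: −2·[g]_L + 2·[ω]_L + 2·[v]_L = −2·(1) + 2·(0) + 2·(1) = 0
  T: −2·[g]_T + 2·[ω]_T + 2·[v]_T = −2·(-2) + 2·(-1) + 2·(-1) = 0
All base exponents vanish — dimensionless.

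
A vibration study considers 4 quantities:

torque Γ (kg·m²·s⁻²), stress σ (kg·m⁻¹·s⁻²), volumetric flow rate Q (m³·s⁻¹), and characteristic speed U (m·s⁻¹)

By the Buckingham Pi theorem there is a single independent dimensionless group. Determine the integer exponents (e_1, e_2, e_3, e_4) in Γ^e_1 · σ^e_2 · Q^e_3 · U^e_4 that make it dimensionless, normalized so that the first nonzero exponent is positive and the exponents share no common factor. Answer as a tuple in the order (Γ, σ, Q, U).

M: e_1·(1) + e_2·(1) + e_3·(0) + e_4·(0) = 0
L: e_1·(2) + e_2·(-1) + e_3·(3) + e_4·(1) = 0
T: e_1·(-2) + e_2·(-2) + e_3·(-1) + e_4·(-1) = 0
Solving this homogeneous linear system for the smallest-integer solution (first nonzero entry positive) gives (2, -2, -3, 3).

(2, -2, -3, 3)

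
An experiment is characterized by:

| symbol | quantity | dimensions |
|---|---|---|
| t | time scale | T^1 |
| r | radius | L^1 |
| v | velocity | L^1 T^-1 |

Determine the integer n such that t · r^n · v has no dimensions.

Balance the L exponent: (1)·n from r, plus (0) + (1) = 1 from the rest, must sum to zero.
n + 1 = 0, so n = -1.

-1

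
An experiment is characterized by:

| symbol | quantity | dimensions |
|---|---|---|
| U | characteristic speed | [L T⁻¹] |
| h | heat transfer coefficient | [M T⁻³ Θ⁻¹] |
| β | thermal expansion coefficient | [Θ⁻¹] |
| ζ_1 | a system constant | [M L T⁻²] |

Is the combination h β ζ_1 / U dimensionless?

Sum the exponent of each base dimension across the product:
  M: −[U]_M + [h]_M + [β]_M + [ζ_1]_M = −(0) + (1) + (0) + (1) = 2
  L: −[U]_L + [h]_L + [β]_L + [ζ_1]_L = −(1) + (0) + (0) + (1) = 0
  T: −[U]_T + [h]_T + [β]_T + [ζ_1]_T = −(-1) + (-3) + (0) + (-2) = -4
  Θ: −[U]_Θ + [h]_Θ + [β]_Θ + [ζ_1]_Θ = −(0) + (-1) + (-1) + (0) = -2
Net dimensions [M² T⁻⁴ Θ⁻²] ≠ [1] — not dimensionless.

no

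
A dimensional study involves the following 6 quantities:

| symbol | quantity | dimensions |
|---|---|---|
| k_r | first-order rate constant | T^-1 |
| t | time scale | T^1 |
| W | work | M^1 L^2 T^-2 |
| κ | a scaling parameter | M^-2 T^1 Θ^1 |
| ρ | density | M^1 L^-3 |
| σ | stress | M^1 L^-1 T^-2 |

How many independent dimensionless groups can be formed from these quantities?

There are 6 variables and 4 base dimensions (M, L, T, Θ).
The dimension matrix has rank 4.
Independent dimensionless groups: 6 − 4 = 2.

2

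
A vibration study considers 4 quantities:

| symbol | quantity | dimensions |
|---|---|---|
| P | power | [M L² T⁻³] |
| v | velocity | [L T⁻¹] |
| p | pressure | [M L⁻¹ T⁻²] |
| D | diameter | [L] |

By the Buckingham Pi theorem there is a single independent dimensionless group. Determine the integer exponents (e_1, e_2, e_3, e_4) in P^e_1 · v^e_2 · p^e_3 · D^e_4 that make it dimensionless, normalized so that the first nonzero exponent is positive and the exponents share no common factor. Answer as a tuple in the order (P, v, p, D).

M: e_1·(1) + e_2·(0) + e_3·(1) + e_4·(0) = 0
L: e_1·(2) + e_2·(1) + e_3·(-1) + e_4·(1) = 0
T: e_1·(-3) + e_2·(-1) + e_3·(-2) + e_4·(0) = 0
Solving this homogeneous linear system for the smallest-integer solution (first nonzero entry positive) gives (1, -1, -1, -2).

(1, -1, -1, -2)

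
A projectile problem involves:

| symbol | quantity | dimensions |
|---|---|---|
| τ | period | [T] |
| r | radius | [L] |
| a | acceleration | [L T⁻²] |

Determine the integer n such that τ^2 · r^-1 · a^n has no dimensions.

1

Balance the L exponent: (1)·n from a, plus 2·(0) − (1) = -1 from the rest, must sum to zero.
n − 1 = 0, so n = 1.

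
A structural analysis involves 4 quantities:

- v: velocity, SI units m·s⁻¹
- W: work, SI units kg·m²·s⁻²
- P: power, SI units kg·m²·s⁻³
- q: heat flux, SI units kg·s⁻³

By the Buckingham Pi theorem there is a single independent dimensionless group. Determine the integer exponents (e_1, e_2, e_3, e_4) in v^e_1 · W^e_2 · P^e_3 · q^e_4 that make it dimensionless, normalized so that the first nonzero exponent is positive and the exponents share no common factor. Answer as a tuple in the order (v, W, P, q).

M: e_1·(0) + e_2·(1) + e_3·(1) + e_4·(1) = 0
L: e_1·(1) + e_2·(2) + e_3·(2) + e_4·(0) = 0
T: e_1·(-1) + e_2·(-2) + e_3·(-3) + e_4·(-3) = 0
Solving this homogeneous linear system for the smallest-integer solution (first nonzero entry positive) gives (2, 2, -3, 1).

(2, 2, -3, 1)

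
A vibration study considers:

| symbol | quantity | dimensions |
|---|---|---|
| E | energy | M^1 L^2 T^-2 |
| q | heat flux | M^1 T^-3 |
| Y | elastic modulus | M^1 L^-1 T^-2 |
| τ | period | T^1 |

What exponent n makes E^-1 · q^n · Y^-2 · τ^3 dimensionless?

3

Balance the M exponent: (1)·n from q, plus −(1) − 2·(1) + 3·(0) = -3 from the rest, must sum to zero.
n − 3 = 0, so n = 3.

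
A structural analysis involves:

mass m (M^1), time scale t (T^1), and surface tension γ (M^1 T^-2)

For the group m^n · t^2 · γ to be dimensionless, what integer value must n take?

Balance the M exponent: (1)·n from m, plus 2·(0) + (1) = 1 from the rest, must sum to zero.
n + 1 = 0, so n = -1.

-1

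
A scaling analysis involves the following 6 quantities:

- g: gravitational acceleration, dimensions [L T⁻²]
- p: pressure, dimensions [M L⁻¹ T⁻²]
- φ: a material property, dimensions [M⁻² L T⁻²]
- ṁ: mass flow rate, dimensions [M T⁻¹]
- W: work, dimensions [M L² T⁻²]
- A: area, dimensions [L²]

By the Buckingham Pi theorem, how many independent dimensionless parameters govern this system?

3

There are 6 variables and 3 base dimensions (M, L, T).
The dimension matrix has rank 3.
Independent dimensionless groups: 6 − 3 = 3.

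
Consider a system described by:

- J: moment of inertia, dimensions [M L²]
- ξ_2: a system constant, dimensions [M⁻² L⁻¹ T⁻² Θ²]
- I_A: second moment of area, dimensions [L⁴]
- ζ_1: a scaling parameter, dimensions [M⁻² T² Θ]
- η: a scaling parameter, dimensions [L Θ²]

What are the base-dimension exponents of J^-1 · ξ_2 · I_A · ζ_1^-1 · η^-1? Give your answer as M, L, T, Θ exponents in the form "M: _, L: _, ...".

Collect each base-dimension exponent across the product:
  M: −(1) + (-2) + (0) − (-2) − (0) = -1
  L: −(2) + (-1) + (4) − (0) − (1) = 0
  T: −(0) + (-2) + (0) − (2) − (0) = -4
  Θ: −(0) + (2) + (0) − (1) − (2) = -1
So the dimensions are [M⁻¹ T⁻⁴ Θ⁻¹].

M: -1, L: 0, T: -4, Θ: -1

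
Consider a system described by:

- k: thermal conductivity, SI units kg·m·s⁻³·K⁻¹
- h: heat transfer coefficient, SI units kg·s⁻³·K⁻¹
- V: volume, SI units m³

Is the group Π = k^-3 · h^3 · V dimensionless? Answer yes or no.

yes

Sum the exponent of each base dimension across the product:
  M: −3·[k]_M + 3·[h]_M + [V]_M = −3·(1) + 3·(1) + (0) = 0
  L: −3·[k]_L + 3·[h]_L + [V]_L = −3·(1) + 3·(0) + (3) = 0
  T: −3·[k]_T + 3·[h]_T + [V]_T = −3·(-3) + 3·(-3) + (0) = 0
  Θ: −3·[k]_Θ + 3·[h]_Θ + [V]_Θ = −3·(-1) + 3·(-1) + (0) = 0
All base exponents vanish — dimensionless.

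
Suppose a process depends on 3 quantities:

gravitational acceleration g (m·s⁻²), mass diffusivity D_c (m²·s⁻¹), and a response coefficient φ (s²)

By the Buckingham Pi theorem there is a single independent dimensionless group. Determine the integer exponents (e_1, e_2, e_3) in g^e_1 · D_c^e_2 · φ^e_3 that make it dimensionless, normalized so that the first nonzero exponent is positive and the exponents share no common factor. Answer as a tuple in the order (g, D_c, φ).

(4, -2, 3)

L: e_1·(1) + e_2·(2) + e_3·(0) = 0
T: e_1·(-2) + e_2·(-1) + e_3·(2) = 0
Solving this homogeneous linear system for the smallest-integer solution (first nonzero entry positive) gives (4, -2, 3).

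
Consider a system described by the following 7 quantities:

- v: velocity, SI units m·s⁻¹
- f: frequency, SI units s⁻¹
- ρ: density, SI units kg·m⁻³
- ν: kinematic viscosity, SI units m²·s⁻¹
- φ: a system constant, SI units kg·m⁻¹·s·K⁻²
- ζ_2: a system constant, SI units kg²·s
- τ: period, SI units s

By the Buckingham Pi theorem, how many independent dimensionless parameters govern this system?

There are 7 variables and 4 base dimensions (M, L, T, Θ).
The dimension matrix has rank 4.
Independent dimensionless groups: 7 − 4 = 3.

3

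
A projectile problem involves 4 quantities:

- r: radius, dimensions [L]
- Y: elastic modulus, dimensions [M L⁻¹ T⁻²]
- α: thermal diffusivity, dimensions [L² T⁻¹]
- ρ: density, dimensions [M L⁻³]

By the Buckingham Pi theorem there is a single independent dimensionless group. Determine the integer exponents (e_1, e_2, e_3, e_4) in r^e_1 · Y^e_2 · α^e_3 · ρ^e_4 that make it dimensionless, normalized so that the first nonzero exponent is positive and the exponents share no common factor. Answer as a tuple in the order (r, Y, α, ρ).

M: e_1·(0) + e_2·(1) + e_3·(0) + e_4·(1) = 0
L: e_1·(1) + e_2·(-1) + e_3·(2) + e_4·(-3) = 0
T: e_1·(0) + e_2·(-2) + e_3·(-1) + e_4·(0) = 0
Solving this homogeneous linear system for the smallest-integer solution (first nonzero entry positive) gives (2, 1, -2, -1).

(2, 1, -2, -1)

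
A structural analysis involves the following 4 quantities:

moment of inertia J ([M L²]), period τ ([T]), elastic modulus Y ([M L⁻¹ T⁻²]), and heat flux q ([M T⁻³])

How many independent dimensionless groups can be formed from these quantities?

1

There are 4 variables and 3 base dimensions (M, L, T).
The dimension matrix has rank 3.
Independent dimensionless groups: 4 − 3 = 1.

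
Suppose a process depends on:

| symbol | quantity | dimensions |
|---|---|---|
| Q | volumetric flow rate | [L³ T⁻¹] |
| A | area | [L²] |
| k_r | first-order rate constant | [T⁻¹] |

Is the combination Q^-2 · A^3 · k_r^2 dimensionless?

Sum the exponent of each base dimension across the product:
  M: −2·[Q]_M + 3·[A]_M + 2·[k_r]_M = −2·(0) + 3·(0) + 2·(0) = 0
  L: −2·[Q]_L + 3·[A]_L + 2·[k_r]_L = −2·(3) + 3·(2) + 2·(0) = 0
  T: −2·[Q]_T + 3·[A]_T + 2·[k_r]_T = −2·(-1) + 3·(0) + 2·(-1) = 0
All base exponents vanish — dimensionless.

yes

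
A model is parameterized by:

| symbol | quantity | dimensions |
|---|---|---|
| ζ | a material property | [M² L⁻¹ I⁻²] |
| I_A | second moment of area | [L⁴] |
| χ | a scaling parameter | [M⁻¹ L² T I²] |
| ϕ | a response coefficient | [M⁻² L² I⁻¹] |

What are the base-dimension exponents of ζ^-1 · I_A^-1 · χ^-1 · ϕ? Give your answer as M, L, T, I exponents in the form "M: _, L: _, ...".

M: -3, L: -3, T: -1, I: -1

Collect each base-dimension exponent across the product:
  M: −(2) − (0) − (-1) + (-2) = -3
  L: −(-1) − (4) − (2) + (2) = -3
  T: −(0) − (0) − (1) + (0) = -1
  I: −(-2) − (0) − (2) + (-1) = -1
So the dimensions are [M⁻³ L⁻³ T⁻¹ I⁻¹].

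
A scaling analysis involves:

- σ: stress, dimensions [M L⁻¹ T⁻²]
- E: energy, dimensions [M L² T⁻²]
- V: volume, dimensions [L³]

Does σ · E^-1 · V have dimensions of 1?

Sum the exponent of each base dimension across the product:
  M: [σ]_M − [E]_M + [V]_M = (1) − (1) + (0) = 0
  L: [σ]_L − [E]_L + [V]_L = (-1) − (2) + (3) = 0
  T: [σ]_T − [E]_T + [V]_T = (-2) − (-2) + (0) = 0
All base exponents vanish — dimensionless.

yes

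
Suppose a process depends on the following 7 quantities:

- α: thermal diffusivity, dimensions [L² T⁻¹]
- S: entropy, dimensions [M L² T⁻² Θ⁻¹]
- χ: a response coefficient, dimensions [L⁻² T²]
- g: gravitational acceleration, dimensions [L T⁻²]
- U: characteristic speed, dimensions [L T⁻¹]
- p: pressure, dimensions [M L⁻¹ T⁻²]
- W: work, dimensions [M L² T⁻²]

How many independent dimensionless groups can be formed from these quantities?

3

There are 7 variables and 4 base dimensions (M, L, T, Θ).
The dimension matrix has rank 4.
Independent dimensionless groups: 7 − 4 = 3.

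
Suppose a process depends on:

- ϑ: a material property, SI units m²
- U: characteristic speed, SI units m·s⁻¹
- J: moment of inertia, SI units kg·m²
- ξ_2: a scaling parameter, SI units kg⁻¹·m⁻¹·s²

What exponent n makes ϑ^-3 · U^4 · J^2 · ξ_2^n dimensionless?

2

Balance the M exponent: (-1)·n from ξ_2, plus −3·(0) + 4·(0) + 2·(1) = 2 from the rest, must sum to zero.
−n + 2 = 0, so n = 2.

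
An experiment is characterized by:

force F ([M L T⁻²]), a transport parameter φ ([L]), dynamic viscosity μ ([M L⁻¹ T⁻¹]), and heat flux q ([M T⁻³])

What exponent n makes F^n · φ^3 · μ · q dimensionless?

-2

Balance the M exponent: (1)·n from F, plus 3·(0) + (1) + (1) = 2 from the rest, must sum to zero.
n + 2 = 0, so n = -2.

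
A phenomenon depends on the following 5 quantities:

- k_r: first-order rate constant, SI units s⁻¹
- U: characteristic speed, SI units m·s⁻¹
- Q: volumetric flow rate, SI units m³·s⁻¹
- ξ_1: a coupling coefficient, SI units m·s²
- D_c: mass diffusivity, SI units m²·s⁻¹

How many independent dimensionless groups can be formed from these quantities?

3

There are 5 variables and 2 base dimensions (L, T).
The dimension matrix has rank 2.
Independent dimensionless groups: 5 − 2 = 3.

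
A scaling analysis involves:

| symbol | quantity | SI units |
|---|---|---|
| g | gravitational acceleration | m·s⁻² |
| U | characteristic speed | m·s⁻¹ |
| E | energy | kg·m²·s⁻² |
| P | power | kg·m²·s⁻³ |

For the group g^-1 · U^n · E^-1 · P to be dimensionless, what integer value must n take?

1

Balance the L exponent: (1)·n from U, plus −(1) − (2) + (2) = -1 from the rest, must sum to zero.
n − 1 = 0, so n = 1.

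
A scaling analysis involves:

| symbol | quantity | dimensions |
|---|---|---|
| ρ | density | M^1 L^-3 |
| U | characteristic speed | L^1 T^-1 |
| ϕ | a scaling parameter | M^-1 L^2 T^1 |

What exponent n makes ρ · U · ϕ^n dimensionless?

1

Balance the M exponent: (-1)·n from ϕ, plus (1) + (0) = 1 from the rest, must sum to zero.
−n + 1 = 0, so n = 1.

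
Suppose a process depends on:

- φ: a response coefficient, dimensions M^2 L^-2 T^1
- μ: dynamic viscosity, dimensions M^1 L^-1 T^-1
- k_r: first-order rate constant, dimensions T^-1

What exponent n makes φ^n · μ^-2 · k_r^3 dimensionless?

1

Balance the M exponent: (2)·n from φ, plus −2·(1) + 3·(0) = -2 from the rest, must sum to zero.
2n − 2 = 0, so n = 1.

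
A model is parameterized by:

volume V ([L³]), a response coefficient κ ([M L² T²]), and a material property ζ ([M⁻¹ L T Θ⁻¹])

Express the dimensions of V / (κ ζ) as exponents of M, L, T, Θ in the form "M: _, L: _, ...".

M: 0, L: 0, T: -3, Θ: 1

Collect each base-dimension exponent across the product:
  M: (0) − (1) − (-1) = 0
  L: (3) − (2) − (1) = 0
  T: (0) − (2) − (1) = -3
  Θ: (0) − (0) − (-1) = 1
So the dimensions are [T⁻³ Θ].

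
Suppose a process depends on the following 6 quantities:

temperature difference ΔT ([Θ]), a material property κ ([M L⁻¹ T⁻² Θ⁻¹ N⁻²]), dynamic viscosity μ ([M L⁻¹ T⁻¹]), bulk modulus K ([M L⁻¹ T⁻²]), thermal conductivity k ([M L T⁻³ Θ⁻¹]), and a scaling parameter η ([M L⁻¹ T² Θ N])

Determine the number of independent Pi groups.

There are 6 variables and 5 base dimensions (M, L, T, Θ, N).
The dimension matrix has rank 5.
Independent dimensionless groups: 6 − 5 = 1.

1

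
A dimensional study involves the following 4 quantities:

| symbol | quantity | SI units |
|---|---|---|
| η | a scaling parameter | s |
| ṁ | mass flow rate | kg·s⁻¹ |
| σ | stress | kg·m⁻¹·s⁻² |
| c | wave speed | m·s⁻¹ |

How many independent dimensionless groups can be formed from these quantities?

1

There are 4 variables and 3 base dimensions (M, L, T).
The dimension matrix has rank 3.
Independent dimensionless groups: 4 − 3 = 1.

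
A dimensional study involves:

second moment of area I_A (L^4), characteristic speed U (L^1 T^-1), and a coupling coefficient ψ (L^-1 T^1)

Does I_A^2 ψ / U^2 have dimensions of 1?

no

Sum the exponent of each base dimension across the product:
  L: 2·[I_A]_L − 2·[U]_L + [ψ]_L = 2·(4) − 2·(1) + (-1) = 5
  T: 2·[I_A]_T − 2·[U]_T + [ψ]_T = 2·(0) − 2·(-1) + (1) = 3
Net dimensions [L⁵ T³] ≠ [1] — not dimensionless.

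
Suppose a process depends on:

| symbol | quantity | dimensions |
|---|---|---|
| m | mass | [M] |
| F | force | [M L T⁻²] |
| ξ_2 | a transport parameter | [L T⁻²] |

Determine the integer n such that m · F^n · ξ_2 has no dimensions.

-1

Balance the M exponent: (1)·n from F, plus (1) + (0) = 1 from the rest, must sum to zero.
n + 1 = 0, so n = -1.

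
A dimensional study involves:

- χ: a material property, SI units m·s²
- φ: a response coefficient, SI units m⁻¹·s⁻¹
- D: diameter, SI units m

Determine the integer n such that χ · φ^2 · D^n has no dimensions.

1

Balance the L exponent: (1)·n from D, plus (1) + 2·(-1) = -1 from the rest, must sum to zero.
n − 1 = 0, so n = 1.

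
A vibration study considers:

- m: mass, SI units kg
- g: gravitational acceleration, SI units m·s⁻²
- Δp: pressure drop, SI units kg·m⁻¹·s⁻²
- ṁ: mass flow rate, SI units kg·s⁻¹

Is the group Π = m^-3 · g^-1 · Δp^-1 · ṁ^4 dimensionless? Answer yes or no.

Sum the exponent of each base dimension across the product:
  M: −3·[m]_M − [g]_M − [Δp]_M + 4·[ṁ]_M = −3·(1) − (0) − (1) + 4·(1) = 0
  L: −3·[m]_L − [g]_L − [Δp]_L + 4·[ṁ]_L = −3·(0) − (1) − (-1) + 4·(0) = 0
  T: −3·[m]_T − [g]_T − [Δp]_T + 4·[ṁ]_T = −3·(0) − (-2) − (-2) + 4·(-1) = 0
All base exponents vanish — dimensionless.

yes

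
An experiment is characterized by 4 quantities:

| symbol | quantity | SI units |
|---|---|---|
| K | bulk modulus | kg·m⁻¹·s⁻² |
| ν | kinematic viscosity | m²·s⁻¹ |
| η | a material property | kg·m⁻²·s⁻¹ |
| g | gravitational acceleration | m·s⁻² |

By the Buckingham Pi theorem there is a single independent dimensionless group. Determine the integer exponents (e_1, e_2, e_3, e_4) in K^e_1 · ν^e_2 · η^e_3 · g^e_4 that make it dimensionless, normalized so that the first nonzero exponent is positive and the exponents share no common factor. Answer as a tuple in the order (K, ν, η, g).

(3, -1, -3, -1)

M: e_1·(1) + e_2·(0) + e_3·(1) + e_4·(0) = 0
L: e_1·(-1) + e_2·(2) + e_3·(-2) + e_4·(1) = 0
T: e_1·(-2) + e_2·(-1) + e_3·(-1) + e_4·(-2) = 0
Solving this homogeneous linear system for the smallest-integer solution (first nonzero entry positive) gives (3, -1, -3, -1).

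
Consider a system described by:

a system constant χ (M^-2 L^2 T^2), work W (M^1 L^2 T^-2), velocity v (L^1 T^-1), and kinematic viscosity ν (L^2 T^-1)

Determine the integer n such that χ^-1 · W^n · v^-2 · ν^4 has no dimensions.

-2

Balance the M exponent: (1)·n from W, plus −(-2) − 2·(0) + 4·(0) = 2 from the rest, must sum to zero.
n + 2 = 0, so n = -2.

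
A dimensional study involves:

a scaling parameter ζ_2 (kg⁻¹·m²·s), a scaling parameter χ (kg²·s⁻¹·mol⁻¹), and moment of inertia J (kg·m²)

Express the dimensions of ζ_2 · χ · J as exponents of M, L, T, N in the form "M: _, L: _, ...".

M: 2, L: 4, T: 0, N: -1

Collect each base-dimension exponent across the product:
  M: (-1) + (2) + (1) = 2
  L: (2) + (0) + (2) = 4
  T: (1) + (-1) + (0) = 0
  N: (0) + (-1) + (0) = -1
So the dimensions are [M² L⁴ N⁻¹].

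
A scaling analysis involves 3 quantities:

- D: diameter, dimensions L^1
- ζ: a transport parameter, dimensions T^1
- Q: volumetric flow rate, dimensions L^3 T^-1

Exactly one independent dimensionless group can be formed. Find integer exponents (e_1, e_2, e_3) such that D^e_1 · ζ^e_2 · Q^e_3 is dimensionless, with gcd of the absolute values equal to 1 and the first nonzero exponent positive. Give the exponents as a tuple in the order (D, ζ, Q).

(3, -1, -1)

L: e_1·(1) + e_2·(0) + e_3·(3) = 0
T: e_1·(0) + e_2·(1) + e_3·(-1) = 0
Solving this homogeneous linear system for the smallest-integer solution (first nonzero entry positive) gives (3, -1, -1).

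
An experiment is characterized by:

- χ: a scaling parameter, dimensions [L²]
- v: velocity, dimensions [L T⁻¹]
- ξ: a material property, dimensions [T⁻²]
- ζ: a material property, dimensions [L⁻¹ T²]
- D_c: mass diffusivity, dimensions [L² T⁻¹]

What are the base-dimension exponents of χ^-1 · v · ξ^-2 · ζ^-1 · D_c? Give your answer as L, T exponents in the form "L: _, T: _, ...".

L: 2, T: 0

Collect each base-dimension exponent across the product:
  L: −(2) + (1) − 2·(0) − (-1) + (2) = 2
  T: −(0) + (-1) − 2·(-2) − (2) + (-1) = 0
So the dimensions are [L²].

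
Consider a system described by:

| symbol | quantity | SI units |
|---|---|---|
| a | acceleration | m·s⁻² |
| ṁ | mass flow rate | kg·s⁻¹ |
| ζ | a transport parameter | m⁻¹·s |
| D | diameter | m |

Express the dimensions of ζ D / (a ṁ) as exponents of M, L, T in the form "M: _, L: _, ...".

M: -1, L: -1, T: 4

Collect each base-dimension exponent across the product:
  M: −(0) − (1) + (0) + (0) = -1
  L: −(1) − (0) + (-1) + (1) = -1
  T: −(-2) − (-1) + (1) + (0) = 4
So the dimensions are [M⁻¹ L⁻¹ T⁴].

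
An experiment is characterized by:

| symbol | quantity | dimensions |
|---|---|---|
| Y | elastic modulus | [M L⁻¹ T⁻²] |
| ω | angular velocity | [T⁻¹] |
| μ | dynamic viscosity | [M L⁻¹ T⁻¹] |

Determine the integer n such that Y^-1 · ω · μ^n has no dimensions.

1

Balance the M exponent: (1)·n from μ, plus −(1) + (0) = -1 from the rest, must sum to zero.
n − 1 = 0, so n = 1.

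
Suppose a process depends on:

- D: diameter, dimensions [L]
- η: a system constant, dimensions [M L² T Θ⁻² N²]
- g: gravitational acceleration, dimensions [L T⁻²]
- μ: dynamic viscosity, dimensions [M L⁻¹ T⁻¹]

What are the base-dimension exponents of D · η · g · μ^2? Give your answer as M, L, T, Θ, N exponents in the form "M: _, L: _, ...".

Collect each base-dimension exponent across the product:
  M: (0) + (1) + (0) + 2·(1) = 3
  L: (1) + (2) + (1) + 2·(-1) = 2
  T: (0) + (1) + (-2) + 2·(-1) = -3
  Θ: (0) + (-2) + (0) + 2·(0) = -2
  N: (0) + (2) + (0) + 2·(0) = 2
So the dimensions are [M³ L² T⁻³ Θ⁻² N²].

M: 3, L: 2, T: -3, Θ: -2, N: 2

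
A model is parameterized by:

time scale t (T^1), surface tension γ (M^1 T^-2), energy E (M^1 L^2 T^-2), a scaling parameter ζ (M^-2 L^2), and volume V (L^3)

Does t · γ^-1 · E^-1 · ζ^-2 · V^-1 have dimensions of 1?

Sum the exponent of each base dimension across the product:
  M: [t]_M − [γ]_M − [E]_M − 2·[ζ]_M − [V]_M = (0) − (1) − (1) − 2·(-2) − (0) = 2
  L: [t]_L − [γ]_L − [E]_L − 2·[ζ]_L − [V]_L = (0) − (0) − (2) − 2·(2) − (3) = -9
  T: [t]_T − [γ]_T − [E]_T − 2·[ζ]_T − [V]_T = (1) − (-2) − (-2) − 2·(0) − (0) = 5
Net dimensions [M² L⁻⁹ T⁵] ≠ [1] — not dimensionless.

no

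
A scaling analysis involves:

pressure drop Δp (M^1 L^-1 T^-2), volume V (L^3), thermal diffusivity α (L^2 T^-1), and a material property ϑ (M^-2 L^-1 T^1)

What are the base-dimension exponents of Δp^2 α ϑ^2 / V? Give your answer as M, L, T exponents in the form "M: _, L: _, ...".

Collect each base-dimension exponent across the product:
  M: 2·(1) − (0) + (0) + 2·(-2) = -2
  L: 2·(-1) − (3) + (2) + 2·(-1) = -5
  T: 2·(-2) − (0) + (-1) + 2·(1) = -3
So the dimensions are [M⁻² L⁻⁵ T⁻³].

M: -2, L: -5, T: -3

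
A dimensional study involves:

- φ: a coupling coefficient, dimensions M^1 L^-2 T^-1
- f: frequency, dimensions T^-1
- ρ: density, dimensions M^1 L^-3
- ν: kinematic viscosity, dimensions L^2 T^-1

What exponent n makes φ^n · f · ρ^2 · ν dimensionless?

Balance the M exponent: (1)·n from φ, plus (0) + 2·(1) + (0) = 2 from the rest, must sum to zero.
n + 2 = 0, so n = -2.

-2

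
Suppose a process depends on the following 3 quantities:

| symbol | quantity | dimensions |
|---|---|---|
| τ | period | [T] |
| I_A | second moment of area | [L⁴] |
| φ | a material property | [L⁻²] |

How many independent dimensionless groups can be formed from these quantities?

There are 3 variables and 2 base dimensions (L, T).
The dimension matrix has rank 2.
Independent dimensionless groups: 3 − 2 = 1.

1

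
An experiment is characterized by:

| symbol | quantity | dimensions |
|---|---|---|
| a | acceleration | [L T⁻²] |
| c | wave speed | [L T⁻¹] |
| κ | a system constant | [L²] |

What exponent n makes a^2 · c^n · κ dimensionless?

Balance the L exponent: (1)·n from c, plus 2·(1) + (2) = 4 from the rest, must sum to zero.
n + 4 = 0, so n = -4.

-4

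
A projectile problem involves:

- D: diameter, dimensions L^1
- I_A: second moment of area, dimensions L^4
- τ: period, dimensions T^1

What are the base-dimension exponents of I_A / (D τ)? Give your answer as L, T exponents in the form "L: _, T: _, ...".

Collect each base-dimension exponent across the product:
  L: −(1) + (4) − (0) = 3
  T: −(0) + (0) − (1) = -1
So the dimensions are [L³ T⁻¹].

L: 3, T: -1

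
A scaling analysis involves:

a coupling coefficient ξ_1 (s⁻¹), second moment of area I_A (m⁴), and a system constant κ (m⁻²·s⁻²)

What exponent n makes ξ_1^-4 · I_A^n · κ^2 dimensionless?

Balance the L exponent: (4)·n from I_A, plus −4·(0) + 2·(-2) = -4 from the rest, must sum to zero.
4n − 4 = 0, so n = 1.

1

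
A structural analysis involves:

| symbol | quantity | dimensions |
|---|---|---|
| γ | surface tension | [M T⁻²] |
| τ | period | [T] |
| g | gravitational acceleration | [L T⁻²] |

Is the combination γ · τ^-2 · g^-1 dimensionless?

Sum the exponent of each base dimension across the product:
  M: [γ]_M − 2·[τ]_M − [g]_M = (1) − 2·(0) − (0) = 1
  L: [γ]_L − 2·[τ]_L − [g]_L = (0) − 2·(0) − (1) = -1
  T: [γ]_T − 2·[τ]_T − [g]_T = (-2) − 2·(1) − (-2) = -2
Net dimensions [M L⁻¹ T⁻²] ≠ [1] — not dimensionless.

no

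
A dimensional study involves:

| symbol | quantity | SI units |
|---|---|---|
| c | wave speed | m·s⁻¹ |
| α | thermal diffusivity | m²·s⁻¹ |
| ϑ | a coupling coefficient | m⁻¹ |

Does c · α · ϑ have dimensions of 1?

no

Sum the exponent of each base dimension across the product:
  L: [c]_L + [α]_L + [ϑ]_L = (1) + (2) + (-1) = 2
  T: [c]_T + [α]_T + [ϑ]_T = (-1) + (-1) + (0) = -2
Net dimensions [L² T⁻²] ≠ [1] — not dimensionless.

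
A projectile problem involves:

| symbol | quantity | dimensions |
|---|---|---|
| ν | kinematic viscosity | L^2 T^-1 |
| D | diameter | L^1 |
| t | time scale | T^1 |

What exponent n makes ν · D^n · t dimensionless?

Balance the L exponent: (1)·n from D, plus (2) + (0) = 2 from the rest, must sum to zero.
n + 2 = 0, so n = -2.

-2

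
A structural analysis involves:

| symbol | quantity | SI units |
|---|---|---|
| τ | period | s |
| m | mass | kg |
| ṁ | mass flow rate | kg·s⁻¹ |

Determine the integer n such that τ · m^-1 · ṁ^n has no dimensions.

1

Balance the M exponent: (1)·n from ṁ, plus (0) − (1) = -1 from the rest, must sum to zero.
n − 1 = 0, so n = 1.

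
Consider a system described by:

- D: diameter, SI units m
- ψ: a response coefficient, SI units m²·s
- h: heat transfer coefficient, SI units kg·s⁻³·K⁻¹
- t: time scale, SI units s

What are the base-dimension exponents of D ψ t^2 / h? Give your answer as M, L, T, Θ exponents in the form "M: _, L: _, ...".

M: -1, L: 3, T: 6, Θ: 1

Collect each base-dimension exponent across the product:
  M: (0) + (0) − (1) + 2·(0) = -1
  L: (1) + (2) − (0) + 2·(0) = 3
  T: (0) + (1) − (-3) + 2·(1) = 6
  Θ: (0) + (0) − (-1) + 2·(0) = 1
So the dimensions are [M⁻¹ L³ T⁶ Θ].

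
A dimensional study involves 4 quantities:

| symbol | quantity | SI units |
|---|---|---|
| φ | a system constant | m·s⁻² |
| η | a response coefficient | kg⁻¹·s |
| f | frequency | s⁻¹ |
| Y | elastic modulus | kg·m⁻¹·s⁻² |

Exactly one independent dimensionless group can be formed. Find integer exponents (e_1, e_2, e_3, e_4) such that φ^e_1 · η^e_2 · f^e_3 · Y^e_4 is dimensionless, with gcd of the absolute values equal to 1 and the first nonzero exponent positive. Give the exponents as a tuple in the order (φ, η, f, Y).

(1, 1, -3, 1)

M: e_1·(0) + e_2·(-1) + e_3·(0) + e_4·(1) = 0
L: e_1·(1) + e_2·(0) + e_3·(0) + e_4·(-1) = 0
T: e_1·(-2) + e_2·(1) + e_3·(-1) + e_4·(-2) = 0
Solving this homogeneous linear system for the smallest-integer solution (first nonzero entry positive) gives (1, 1, -3, 1).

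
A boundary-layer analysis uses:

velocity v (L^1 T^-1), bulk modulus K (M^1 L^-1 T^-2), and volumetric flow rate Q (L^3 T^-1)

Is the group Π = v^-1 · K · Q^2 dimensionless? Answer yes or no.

Sum the exponent of each base dimension across the product:
  M: −[v]_M + [K]_M + 2·[Q]_M = −(0) + (1) + 2·(0) = 1
  L: −[v]_L + [K]_L + 2·[Q]_L = −(1) + (-1) + 2·(3) = 4
  T: −[v]_T + [K]_T + 2·[Q]_T = −(-1) + (-2) + 2·(-1) = -3
Net dimensions [M L⁴ T⁻³] ≠ [1] — not dimensionless.

no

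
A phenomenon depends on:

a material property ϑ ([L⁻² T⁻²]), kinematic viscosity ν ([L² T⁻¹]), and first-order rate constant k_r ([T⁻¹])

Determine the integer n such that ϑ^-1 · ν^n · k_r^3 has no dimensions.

Balance the L exponent: (2)·n from ν, plus −(-2) + 3·(0) = 2 from the rest, must sum to zero.
2n + 2 = 0, so n = -1.

-1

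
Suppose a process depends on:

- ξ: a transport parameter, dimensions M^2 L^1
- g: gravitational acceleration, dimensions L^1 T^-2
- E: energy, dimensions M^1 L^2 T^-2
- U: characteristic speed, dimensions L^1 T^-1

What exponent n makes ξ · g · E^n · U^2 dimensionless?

Balance the M exponent: (1)·n from E, plus (2) + (0) + 2·(0) = 2 from the rest, must sum to zero.
n + 2 = 0, so n = -2.

-2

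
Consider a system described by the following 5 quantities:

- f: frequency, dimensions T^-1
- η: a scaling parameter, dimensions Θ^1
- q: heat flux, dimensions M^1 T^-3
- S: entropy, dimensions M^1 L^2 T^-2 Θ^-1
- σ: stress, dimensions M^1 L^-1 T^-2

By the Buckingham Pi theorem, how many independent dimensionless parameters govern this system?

There are 5 variables and 4 base dimensions (M, L, T, Θ).
The dimension matrix has rank 4.
Independent dimensionless groups: 5 − 4 = 1.

1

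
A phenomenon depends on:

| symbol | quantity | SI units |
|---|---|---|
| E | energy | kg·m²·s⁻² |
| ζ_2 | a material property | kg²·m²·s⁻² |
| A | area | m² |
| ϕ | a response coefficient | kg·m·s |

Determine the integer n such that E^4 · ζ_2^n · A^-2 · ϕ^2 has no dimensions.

-3

Balance the M exponent: (2)·n from ζ_2, plus 4·(1) − 2·(0) + 2·(1) = 6 from the rest, must sum to zero.
2n + 6 = 0, so n = -3.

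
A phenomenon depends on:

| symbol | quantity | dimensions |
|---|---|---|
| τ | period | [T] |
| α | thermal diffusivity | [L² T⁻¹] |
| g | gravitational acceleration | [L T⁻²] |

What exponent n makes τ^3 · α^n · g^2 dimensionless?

Balance the L exponent: (2)·n from α, plus 3·(0) + 2·(1) = 2 from the rest, must sum to zero.
2n + 2 = 0, so n = -1.

-1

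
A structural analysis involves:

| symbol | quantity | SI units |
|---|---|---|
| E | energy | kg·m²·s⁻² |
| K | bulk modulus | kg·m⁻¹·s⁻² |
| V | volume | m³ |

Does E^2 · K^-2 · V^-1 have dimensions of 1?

no

Sum the exponent of each base dimension across the product:
  M: 2·[E]_M − 2·[K]_M − [V]_M = 2·(1) − 2·(1) − (0) = 0
  L: 2·[E]_L − 2·[K]_L − [V]_L = 2·(2) − 2·(-1) − (3) = 3
  T: 2·[E]_T − 2·[K]_T − [V]_T = 2·(-2) − 2·(-2) − (0) = 0
Net dimensions [L³] ≠ [1] — not dimensionless.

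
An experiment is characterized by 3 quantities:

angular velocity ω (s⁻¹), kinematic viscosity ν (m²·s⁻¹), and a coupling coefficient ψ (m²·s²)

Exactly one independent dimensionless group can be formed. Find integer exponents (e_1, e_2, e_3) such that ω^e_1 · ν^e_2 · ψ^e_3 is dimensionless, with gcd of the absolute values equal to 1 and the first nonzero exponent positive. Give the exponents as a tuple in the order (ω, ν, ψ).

(3, -1, 1)

L: e_1·(0) + e_2·(2) + e_3·(2) = 0
T: e_1·(-1) + e_2·(-1) + e_3·(2) = 0
Solving this homogeneous linear system for the smallest-integer solution (first nonzero entry positive) gives (3, -1, 1).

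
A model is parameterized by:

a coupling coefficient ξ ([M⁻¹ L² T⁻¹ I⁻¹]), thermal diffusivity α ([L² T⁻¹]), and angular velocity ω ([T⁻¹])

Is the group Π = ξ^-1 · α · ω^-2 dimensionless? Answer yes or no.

no

Sum the exponent of each base dimension across the product:
  M: −[ξ]_M + [α]_M − 2·[ω]_M = −(-1) + (0) − 2·(0) = 1
  L: −[ξ]_L + [α]_L − 2·[ω]_L = −(2) + (2) − 2·(0) = 0
  T: −[ξ]_T + [α]_T − 2·[ω]_T = −(-1) + (-1) − 2·(-1) = 2
  I: −[ξ]_I + [α]_I − 2·[ω]_I = −(-1) + (0) − 2·(0) = 1
Net dimensions [M T² I] ≠ [1] — not dimensionless.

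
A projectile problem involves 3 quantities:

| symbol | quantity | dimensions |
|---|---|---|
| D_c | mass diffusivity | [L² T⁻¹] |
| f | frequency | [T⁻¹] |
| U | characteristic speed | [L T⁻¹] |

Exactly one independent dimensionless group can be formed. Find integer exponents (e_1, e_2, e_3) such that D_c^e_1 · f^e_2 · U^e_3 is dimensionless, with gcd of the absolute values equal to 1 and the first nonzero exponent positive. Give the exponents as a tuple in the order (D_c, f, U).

L: e_1·(2) + e_2·(0) + e_3·(1) = 0
T: e_1·(-1) + e_2·(-1) + e_3·(-1) = 0
Solving this homogeneous linear system for the smallest-integer solution (first nonzero entry positive) gives (1, 1, -2).

(1, 1, -2)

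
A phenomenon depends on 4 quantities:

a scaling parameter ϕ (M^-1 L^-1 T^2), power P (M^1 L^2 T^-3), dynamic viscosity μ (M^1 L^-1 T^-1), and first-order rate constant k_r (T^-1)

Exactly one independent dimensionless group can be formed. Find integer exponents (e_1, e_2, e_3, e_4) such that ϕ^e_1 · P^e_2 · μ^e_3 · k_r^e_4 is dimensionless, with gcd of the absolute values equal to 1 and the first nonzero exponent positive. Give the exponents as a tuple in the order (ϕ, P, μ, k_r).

M: e_1·(-1) + e_2·(1) + e_3·(1) + e_4·(0) = 0
L: e_1·(-1) + e_2·(2) + e_3·(-1) + e_4·(0) = 0
T: e_1·(2) + e_2·(-3) + e_3·(-1) + e_4·(-1) = 0
Solving this homogeneous linear system for the smallest-integer solution (first nonzero entry positive) gives (3, 2, 1, -1).

(3, 2, 1, -1)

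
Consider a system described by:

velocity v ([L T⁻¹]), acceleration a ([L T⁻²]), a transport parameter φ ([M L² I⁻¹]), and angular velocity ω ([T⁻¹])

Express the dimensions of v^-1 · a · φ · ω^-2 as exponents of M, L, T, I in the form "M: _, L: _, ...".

M: 1, L: 2, T: 1, I: -1

Collect each base-dimension exponent across the product:
  M: −(0) + (0) + (1) − 2·(0) = 1
  L: −(1) + (1) + (2) − 2·(0) = 2
  T: −(-1) + (-2) + (0) − 2·(-1) = 1
  I: −(0) + (0) + (-1) − 2·(0) = -1
So the dimensions are [M L² T I⁻¹].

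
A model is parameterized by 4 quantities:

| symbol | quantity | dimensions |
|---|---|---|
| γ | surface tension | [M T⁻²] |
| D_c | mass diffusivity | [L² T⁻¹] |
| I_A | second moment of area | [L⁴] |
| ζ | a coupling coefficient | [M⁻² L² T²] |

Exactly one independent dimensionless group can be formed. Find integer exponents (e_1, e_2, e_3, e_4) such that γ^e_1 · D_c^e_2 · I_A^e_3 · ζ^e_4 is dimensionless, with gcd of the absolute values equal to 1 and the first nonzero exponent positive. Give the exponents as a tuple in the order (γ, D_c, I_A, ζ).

M: e_1·(1) + e_2·(0) + e_3·(0) + e_4·(-2) = 0
L: e_1·(0) + e_2·(2) + e_3·(4) + e_4·(2) = 0
T: e_1·(-2) + e_2·(-1) + e_3·(0) + e_4·(2) = 0
Solving this homogeneous linear system for the smallest-integer solution (first nonzero entry positive) gives (4, -4, 1, 2).

(4, -4, 1, 2)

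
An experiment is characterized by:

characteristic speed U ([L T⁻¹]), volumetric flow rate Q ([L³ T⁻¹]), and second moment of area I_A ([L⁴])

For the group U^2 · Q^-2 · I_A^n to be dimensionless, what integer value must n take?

1

Balance the L exponent: (4)·n from I_A, plus 2·(1) − 2·(3) = -4 from the rest, must sum to zero.
4n − 4 = 0, so n = 1.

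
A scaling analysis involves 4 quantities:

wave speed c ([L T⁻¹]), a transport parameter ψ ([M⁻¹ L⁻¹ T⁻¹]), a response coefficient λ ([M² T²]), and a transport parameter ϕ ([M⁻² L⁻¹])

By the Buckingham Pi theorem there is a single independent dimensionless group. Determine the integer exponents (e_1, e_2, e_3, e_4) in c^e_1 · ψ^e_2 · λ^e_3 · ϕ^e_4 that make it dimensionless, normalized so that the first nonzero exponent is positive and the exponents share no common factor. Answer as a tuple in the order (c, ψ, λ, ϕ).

(4, 2, 3, 2)

M: e_1·(0) + e_2·(-1) + e_3·(2) + e_4·(-2) = 0
L: e_1·(1) + e_2·(-1) + e_3·(0) + e_4·(-1) = 0
T: e_1·(-1) + e_2·(-1) + e_3·(2) + e_4·(0) = 0
Solving this homogeneous linear system for the smallest-integer solution (first nonzero entry positive) gives (4, 2, 3, 2).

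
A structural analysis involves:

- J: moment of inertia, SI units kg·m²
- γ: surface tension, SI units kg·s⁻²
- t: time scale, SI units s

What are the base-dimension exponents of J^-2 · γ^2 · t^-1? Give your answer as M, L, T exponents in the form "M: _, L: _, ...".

M: 0, L: -4, T: -5

Collect each base-dimension exponent across the product:
  M: −2·(1) + 2·(1) − (0) = 0
  L: −2·(2) + 2·(0) − (0) = -4
  T: −2·(0) + 2·(-2) − (1) = -5
So the dimensions are [L⁻⁴ T⁻⁵].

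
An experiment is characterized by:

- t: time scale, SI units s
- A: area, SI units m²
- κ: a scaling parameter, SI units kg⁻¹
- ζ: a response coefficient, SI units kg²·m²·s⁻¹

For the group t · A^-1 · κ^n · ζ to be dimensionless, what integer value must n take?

2

Balance the M exponent: (-1)·n from κ, plus (0) − (0) + (2) = 2 from the rest, must sum to zero.
−n + 2 = 0, so n = 2.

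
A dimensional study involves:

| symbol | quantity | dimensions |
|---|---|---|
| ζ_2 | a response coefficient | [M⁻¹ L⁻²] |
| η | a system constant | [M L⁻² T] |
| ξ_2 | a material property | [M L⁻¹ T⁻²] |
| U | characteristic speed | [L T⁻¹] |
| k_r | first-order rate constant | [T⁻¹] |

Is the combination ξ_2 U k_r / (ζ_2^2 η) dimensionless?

no

Sum the exponent of each base dimension across the product:
  M: −2·[ζ_2]_M − [η]_M + [ξ_2]_M + [U]_M + [k_r]_M = −2·(-1) − (1) + (1) + (0) + (0) = 2
  L: −2·[ζ_2]_L − [η]_L + [ξ_2]_L + [U]_L + [k_r]_L = −2·(-2) − (-2) + (-1) + (1) + (0) = 6
  T: −2·[ζ_2]_T − [η]_T + [ξ_2]_T + [U]_T + [k_r]_T = −2·(0) − (1) + (-2) + (-1) + (-1) = -5
Net dimensions [M² L⁶ T⁻⁵] ≠ [1] — not dimensionless.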